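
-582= -582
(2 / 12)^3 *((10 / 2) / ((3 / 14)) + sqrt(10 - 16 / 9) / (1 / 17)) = 35 / 324 + 17 *sqrt(74) / 648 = 0.33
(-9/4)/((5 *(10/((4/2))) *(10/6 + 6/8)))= -0.04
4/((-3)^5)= -4/243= -0.02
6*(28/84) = 2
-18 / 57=-6 / 19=-0.32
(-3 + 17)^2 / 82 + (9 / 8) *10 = 2237 / 164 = 13.64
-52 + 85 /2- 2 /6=-59 /6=-9.83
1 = 1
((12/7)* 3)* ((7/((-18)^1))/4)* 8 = -4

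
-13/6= -2.17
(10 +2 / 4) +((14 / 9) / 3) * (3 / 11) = 2107 / 198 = 10.64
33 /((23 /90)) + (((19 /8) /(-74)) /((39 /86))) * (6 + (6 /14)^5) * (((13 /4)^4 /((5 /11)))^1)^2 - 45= -958312191775042193 /37493819310080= -25559.20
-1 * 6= -6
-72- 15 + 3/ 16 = -1389/ 16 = -86.81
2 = 2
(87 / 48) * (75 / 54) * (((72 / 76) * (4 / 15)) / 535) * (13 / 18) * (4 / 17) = 377 / 1866294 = 0.00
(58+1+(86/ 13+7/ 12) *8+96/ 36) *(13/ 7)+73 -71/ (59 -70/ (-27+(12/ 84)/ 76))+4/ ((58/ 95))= 161559587425/ 538756113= 299.88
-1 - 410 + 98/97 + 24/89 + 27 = -3304022/8633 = -382.72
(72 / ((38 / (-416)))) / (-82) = 7488 / 779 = 9.61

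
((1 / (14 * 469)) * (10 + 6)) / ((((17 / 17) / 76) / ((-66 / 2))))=-20064 / 3283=-6.11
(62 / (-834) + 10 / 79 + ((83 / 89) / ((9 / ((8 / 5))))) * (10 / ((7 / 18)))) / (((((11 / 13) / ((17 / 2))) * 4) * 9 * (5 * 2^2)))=0.06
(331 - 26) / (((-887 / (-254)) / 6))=464820 / 887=524.04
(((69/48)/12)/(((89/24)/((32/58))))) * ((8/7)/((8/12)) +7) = 2806/18067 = 0.16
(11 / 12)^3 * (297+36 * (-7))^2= 99825 / 64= 1559.77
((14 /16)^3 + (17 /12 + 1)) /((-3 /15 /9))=-71115 /512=-138.90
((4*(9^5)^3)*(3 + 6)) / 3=2470693585135788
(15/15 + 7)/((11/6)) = 48/11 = 4.36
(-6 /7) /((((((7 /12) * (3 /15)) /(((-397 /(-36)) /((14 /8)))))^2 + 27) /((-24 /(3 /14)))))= 2017395200 /567399603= 3.56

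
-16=-16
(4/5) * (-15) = -12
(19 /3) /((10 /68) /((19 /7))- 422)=-12274 /817731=-0.02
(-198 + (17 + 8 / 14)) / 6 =-421 / 14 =-30.07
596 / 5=119.20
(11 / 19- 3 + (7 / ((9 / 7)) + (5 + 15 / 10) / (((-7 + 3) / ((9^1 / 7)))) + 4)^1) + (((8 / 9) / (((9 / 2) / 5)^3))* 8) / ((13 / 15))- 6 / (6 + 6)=474614299 / 30250584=15.69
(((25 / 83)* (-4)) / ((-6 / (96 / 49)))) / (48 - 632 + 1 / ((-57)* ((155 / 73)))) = -14136000 / 20984552771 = -0.00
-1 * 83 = -83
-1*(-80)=80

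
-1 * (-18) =18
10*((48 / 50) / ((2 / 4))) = 96 / 5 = 19.20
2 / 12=1 / 6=0.17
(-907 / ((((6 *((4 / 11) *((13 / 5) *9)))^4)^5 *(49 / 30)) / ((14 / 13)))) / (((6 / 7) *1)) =-290958521558681453869489192962646484375 / 6037476117193226668774948419847377730542510546738450960651112723513344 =-0.00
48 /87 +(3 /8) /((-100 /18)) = 5617 /11600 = 0.48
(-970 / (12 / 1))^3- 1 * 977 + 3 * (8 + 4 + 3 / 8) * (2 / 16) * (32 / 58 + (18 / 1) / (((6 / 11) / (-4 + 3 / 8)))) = -212353336267 / 400896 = -529696.82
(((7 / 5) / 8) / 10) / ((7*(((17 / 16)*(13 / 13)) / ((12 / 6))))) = 0.00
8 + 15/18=53/6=8.83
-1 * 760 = -760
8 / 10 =4 / 5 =0.80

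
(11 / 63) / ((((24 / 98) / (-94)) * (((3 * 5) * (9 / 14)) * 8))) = -25333 / 29160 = -0.87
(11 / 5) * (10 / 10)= 2.20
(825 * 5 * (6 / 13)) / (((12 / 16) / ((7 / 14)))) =16500 / 13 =1269.23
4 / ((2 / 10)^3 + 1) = 250 / 63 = 3.97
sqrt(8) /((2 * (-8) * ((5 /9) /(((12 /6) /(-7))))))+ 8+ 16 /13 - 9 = 9 * sqrt(2) /140+ 3 /13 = 0.32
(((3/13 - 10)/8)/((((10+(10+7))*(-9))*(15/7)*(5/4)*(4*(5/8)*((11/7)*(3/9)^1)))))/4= 6223/17374500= 0.00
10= 10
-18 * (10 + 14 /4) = -243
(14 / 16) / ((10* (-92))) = -7 / 7360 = -0.00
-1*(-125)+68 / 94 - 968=-39587 / 47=-842.28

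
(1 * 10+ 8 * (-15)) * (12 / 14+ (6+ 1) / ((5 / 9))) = -10362 / 7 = -1480.29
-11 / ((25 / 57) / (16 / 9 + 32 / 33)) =-5168 / 75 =-68.91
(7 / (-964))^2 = 49 / 929296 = 0.00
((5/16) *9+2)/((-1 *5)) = -77/80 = -0.96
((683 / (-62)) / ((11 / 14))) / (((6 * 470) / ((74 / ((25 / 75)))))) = -176897 / 160270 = -1.10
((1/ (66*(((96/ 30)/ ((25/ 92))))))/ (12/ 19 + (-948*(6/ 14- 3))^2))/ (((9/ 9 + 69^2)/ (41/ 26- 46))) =-0.00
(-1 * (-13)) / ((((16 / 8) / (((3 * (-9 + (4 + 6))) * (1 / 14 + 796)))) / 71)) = 30860505 / 28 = 1102160.89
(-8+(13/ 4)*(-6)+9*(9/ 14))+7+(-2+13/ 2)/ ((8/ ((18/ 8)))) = -6025/ 448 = -13.45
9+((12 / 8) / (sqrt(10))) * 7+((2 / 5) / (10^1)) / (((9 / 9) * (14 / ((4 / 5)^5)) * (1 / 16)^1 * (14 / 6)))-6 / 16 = 11.95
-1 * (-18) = 18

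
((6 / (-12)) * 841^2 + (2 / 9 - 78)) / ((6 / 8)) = -12733858 / 27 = -471624.37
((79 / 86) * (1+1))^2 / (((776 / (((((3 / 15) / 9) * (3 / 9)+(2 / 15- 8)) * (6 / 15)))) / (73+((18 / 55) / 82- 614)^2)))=-6348159755201558873 / 1231219559913750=-5155.99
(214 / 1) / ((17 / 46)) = 9844 / 17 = 579.06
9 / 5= 1.80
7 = 7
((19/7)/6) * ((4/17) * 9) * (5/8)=285/476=0.60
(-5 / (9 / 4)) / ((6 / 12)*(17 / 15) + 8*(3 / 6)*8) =-200 / 2931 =-0.07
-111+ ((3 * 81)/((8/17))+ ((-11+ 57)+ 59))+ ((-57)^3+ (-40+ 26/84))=-31033349/168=-184722.32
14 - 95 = -81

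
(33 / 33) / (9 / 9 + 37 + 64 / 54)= 27 / 1058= 0.03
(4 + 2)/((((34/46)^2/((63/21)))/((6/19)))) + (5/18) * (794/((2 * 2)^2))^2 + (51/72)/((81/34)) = 118661002061/170792064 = 694.77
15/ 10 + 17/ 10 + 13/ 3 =113/ 15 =7.53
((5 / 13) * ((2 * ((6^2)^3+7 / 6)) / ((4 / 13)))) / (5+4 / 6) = 1399715 / 68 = 20584.04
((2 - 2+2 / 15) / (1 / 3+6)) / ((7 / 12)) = 0.04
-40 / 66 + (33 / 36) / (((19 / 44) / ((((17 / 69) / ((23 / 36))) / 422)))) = -42279458 / 69985113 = -0.60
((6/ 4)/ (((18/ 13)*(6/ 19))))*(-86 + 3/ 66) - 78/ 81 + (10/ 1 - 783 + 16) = -5003071/ 4752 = -1052.83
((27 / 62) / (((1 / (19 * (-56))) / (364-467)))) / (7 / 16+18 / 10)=118359360 / 5549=21329.85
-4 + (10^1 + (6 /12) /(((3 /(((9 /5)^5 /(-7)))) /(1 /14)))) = 3655317 /612500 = 5.97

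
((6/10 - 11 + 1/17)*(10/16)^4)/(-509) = 0.00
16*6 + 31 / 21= 2047 / 21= 97.48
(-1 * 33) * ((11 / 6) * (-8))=484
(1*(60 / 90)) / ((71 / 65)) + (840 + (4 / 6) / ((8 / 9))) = 716839 / 852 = 841.36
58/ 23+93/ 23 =151/ 23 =6.57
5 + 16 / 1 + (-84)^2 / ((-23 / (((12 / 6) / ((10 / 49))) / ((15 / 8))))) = -909909 / 575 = -1582.45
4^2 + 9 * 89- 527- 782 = -492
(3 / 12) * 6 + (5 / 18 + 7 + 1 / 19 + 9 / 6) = 3533 / 342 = 10.33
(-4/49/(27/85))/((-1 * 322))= 170/213003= 0.00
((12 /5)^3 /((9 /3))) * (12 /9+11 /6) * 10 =3648 /25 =145.92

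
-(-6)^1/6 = 1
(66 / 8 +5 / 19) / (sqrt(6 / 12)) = 647 * sqrt(2) / 76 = 12.04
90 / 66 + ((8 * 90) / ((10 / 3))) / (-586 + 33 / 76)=0.99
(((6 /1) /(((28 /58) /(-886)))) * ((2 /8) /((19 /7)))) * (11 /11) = -38541 /38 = -1014.24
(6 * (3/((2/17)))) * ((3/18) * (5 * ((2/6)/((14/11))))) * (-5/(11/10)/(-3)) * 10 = 10625/21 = 505.95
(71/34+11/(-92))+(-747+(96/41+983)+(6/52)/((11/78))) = 170083233/705364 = 241.13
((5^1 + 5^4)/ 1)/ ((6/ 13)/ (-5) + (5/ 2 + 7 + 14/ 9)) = 737100/ 12827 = 57.46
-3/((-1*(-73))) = -0.04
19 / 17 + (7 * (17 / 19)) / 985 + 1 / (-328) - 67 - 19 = -8857538971 / 104354840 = -84.88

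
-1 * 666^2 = -443556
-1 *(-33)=33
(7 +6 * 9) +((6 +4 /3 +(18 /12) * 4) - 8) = 199 /3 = 66.33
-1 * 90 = -90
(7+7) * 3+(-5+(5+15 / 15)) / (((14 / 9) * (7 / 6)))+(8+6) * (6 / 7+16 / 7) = 4241 / 49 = 86.55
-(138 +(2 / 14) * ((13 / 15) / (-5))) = -72437 / 525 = -137.98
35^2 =1225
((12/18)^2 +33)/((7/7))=301/9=33.44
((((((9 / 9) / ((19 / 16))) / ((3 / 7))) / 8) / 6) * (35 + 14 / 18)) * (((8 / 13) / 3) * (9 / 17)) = 18032 / 113373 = 0.16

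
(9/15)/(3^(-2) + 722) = 27/32495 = 0.00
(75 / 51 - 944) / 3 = -5341 / 17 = -314.18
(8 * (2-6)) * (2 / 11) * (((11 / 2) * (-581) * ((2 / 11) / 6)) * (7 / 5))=130144 / 165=788.75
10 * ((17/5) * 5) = 170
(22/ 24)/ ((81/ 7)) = 77/ 972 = 0.08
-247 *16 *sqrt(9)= -11856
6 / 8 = 3 / 4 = 0.75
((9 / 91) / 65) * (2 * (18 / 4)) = 81 / 5915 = 0.01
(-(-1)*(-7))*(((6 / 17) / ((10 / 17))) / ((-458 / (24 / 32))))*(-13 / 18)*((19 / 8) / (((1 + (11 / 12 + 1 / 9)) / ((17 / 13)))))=-20349 / 2674720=-0.01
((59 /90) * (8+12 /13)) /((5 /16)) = 54752 /2925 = 18.72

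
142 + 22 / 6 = 437 / 3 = 145.67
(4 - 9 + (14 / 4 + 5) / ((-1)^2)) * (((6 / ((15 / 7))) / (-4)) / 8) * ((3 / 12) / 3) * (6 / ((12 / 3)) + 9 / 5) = -539 / 6400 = -0.08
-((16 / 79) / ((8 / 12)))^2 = -0.09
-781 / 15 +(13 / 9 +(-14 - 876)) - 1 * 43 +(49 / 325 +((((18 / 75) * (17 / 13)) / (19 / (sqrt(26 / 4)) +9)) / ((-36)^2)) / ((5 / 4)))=-9521724077 / 9681750 - 323 * sqrt(26) / 29045250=-983.47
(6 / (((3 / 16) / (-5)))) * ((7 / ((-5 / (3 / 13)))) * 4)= 2688 / 13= 206.77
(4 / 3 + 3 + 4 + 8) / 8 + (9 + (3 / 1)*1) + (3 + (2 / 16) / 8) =3275 / 192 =17.06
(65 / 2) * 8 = 260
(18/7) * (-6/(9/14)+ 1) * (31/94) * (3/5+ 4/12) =-310/47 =-6.60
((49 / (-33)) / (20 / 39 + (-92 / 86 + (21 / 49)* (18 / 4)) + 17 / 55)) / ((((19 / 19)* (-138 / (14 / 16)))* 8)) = 6710795 / 9584005056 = 0.00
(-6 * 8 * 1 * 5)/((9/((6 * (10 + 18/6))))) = -2080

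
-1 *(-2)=2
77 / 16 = 4.81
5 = 5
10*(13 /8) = 65 /4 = 16.25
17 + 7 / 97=1656 / 97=17.07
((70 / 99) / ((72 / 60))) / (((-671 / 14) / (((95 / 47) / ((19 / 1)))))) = -12250 / 9366489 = -0.00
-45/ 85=-9/ 17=-0.53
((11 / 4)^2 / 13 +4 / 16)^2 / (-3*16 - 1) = -29929 / 2119936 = -0.01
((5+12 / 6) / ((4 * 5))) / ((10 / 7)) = 49 / 200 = 0.24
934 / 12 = 77.83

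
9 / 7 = 1.29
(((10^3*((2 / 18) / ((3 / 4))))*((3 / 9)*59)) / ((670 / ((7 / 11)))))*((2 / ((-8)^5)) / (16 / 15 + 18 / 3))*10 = -258125 / 1079958528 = -0.00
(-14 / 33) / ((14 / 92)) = -92 / 33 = -2.79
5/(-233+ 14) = -5/219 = -0.02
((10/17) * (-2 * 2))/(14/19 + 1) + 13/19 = -7147/10659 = -0.67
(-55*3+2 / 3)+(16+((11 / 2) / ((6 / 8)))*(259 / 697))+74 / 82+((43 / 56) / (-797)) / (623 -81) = -59508738971 / 411239248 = -144.71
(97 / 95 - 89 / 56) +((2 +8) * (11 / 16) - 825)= -544431 / 665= -818.69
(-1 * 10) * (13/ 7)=-130/ 7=-18.57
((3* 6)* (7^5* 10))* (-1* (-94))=284374440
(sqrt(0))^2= 0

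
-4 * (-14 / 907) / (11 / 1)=56 / 9977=0.01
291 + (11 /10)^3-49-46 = 197.33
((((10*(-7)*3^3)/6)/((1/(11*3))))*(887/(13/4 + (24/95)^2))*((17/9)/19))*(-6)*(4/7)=6673788000/7037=948385.39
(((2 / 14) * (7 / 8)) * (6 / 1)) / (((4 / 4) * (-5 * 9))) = -1 / 60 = -0.02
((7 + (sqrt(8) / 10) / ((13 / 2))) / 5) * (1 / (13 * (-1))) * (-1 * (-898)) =-6286 / 65-1796 * sqrt(2) / 4225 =-97.31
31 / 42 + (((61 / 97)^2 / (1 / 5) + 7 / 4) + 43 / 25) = 122217833 / 19758900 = 6.19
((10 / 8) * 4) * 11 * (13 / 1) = 715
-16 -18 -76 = -110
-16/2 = -8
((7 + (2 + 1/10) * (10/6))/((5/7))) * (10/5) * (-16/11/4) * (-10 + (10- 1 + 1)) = 0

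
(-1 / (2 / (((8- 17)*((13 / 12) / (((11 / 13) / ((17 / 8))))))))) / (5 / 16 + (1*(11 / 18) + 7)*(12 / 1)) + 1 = 219413 / 193556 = 1.13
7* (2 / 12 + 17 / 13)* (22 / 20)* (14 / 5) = 12397 / 390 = 31.79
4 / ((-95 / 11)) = -44 / 95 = -0.46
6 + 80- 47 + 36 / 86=1695 / 43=39.42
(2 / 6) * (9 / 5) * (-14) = -42 / 5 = -8.40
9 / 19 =0.47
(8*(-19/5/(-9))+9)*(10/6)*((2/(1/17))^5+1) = 25307531725/27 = 937315989.81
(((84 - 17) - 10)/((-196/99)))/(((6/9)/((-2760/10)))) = 1168101/98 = 11919.40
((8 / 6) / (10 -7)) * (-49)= -196 / 9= -21.78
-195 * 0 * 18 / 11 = 0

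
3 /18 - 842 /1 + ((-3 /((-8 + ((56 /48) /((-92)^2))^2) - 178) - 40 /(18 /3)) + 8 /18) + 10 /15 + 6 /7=-51164917014278153 /60441787471842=-846.52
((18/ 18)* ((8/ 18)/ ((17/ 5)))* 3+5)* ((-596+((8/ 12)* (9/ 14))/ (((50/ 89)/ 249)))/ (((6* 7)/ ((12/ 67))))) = -9.34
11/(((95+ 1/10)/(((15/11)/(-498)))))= -25/78933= -0.00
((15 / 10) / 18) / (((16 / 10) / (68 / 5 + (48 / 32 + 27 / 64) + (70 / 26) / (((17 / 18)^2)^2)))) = 6568765691 / 6670989312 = 0.98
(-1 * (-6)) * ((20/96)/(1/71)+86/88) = 4163/44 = 94.61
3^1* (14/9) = 14/3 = 4.67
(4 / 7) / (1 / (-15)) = -60 / 7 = -8.57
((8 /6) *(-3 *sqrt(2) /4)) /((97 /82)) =-82 *sqrt(2) /97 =-1.20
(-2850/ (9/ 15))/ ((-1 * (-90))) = -475/ 9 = -52.78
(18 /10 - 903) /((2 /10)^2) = -22530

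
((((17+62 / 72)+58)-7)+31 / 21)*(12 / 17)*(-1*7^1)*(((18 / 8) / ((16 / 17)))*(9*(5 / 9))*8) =-265875 / 8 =-33234.38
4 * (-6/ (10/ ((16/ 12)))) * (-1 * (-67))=-214.40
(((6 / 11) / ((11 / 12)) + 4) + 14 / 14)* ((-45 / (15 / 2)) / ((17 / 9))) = -17.77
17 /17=1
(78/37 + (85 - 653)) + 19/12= -250553/444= -564.31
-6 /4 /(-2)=3 /4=0.75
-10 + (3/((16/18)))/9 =-77/8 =-9.62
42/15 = 14/5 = 2.80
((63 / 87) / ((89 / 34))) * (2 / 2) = 714 / 2581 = 0.28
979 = 979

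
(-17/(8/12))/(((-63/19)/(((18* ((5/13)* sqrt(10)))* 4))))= 19380* sqrt(10)/91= 673.46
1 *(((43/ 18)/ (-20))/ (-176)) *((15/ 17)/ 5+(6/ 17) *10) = 301/ 119680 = 0.00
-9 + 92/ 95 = -763/ 95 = -8.03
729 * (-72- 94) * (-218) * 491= 12953096532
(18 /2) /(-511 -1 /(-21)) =-189 /10730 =-0.02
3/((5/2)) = 6/5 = 1.20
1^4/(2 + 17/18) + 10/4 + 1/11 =3417/1166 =2.93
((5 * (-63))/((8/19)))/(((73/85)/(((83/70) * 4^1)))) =-1206405/292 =-4131.52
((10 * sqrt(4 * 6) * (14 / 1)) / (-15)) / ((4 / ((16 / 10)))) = -112 * sqrt(6) / 15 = -18.29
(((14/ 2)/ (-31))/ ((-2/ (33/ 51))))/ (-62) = -77/ 65348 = -0.00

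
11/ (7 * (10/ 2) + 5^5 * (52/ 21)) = 231/ 163235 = 0.00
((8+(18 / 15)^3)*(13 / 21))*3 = 15808 / 875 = 18.07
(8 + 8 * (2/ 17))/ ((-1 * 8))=-19/ 17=-1.12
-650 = -650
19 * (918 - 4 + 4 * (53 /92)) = 400425 /23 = 17409.78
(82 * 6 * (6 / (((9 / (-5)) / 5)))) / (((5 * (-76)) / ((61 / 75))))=5002 / 285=17.55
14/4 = 7/2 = 3.50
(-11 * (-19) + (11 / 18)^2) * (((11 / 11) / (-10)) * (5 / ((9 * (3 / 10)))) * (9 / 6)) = -339185 / 5832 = -58.16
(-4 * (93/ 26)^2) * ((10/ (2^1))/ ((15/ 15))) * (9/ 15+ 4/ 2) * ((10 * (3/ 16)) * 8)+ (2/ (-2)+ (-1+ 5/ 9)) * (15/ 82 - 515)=-88610095/ 9594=-9235.99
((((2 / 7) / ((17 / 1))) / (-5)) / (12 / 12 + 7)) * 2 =-1 / 1190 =-0.00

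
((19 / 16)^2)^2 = 130321 / 65536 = 1.99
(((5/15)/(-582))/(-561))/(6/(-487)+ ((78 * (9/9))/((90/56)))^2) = 12175/28090148779572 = 0.00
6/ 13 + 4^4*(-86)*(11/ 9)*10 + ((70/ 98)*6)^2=-1542553174/ 5733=-269065.62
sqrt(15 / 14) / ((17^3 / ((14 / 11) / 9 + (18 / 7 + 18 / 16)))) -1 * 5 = -5 + 21277 * sqrt(210) / 381327408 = -5.00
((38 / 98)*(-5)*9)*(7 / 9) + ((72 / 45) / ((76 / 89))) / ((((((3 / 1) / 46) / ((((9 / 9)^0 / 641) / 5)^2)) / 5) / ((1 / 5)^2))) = -1390575327059 / 102463449375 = -13.57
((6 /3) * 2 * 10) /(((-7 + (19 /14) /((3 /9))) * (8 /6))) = -420 /41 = -10.24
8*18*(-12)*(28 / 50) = -24192 / 25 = -967.68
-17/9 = -1.89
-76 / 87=-0.87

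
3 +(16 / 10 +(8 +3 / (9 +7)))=1023 / 80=12.79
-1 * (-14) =14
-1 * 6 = -6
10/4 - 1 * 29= -53/2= -26.50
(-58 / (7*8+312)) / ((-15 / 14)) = 203 / 1380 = 0.15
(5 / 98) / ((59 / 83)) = 415 / 5782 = 0.07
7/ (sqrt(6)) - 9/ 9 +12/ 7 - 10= -65/ 7 +7* sqrt(6)/ 6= -6.43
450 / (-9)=-50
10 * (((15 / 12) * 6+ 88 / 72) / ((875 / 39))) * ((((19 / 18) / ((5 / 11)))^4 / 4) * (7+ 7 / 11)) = 354026249291 / 1640250000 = 215.84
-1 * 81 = -81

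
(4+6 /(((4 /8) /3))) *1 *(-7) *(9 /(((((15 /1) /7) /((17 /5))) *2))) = -9996 /5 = -1999.20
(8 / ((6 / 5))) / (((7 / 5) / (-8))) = -800 / 21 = -38.10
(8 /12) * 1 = 2 /3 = 0.67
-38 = -38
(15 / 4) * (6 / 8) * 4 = 45 / 4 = 11.25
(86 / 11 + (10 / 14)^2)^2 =20151121 / 290521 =69.36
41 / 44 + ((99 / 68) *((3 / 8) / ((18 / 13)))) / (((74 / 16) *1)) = 56297 / 55352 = 1.02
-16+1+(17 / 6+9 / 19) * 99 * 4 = 24597 / 19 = 1294.58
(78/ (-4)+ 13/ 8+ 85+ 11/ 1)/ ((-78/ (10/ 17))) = -3125/ 5304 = -0.59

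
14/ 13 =1.08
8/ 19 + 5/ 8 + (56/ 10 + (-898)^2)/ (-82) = -9833.22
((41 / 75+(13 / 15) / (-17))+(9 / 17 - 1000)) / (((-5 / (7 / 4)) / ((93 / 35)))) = 39484483 / 42500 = 929.05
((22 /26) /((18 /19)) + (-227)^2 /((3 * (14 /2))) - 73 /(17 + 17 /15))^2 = 298030606256022025 /49625581824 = 6005584.12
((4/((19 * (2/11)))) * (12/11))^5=7962624/2476099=3.22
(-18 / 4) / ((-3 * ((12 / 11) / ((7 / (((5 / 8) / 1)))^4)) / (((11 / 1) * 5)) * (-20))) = -37186688 / 625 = -59498.70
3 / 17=0.18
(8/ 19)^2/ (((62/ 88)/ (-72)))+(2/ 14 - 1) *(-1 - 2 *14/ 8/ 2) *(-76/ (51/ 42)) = -31513812/ 190247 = -165.65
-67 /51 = -1.31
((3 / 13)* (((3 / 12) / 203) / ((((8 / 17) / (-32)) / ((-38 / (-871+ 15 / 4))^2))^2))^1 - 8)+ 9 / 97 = -293124208581550076737 / 37070489765782434143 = -7.91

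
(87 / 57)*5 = 145 / 19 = 7.63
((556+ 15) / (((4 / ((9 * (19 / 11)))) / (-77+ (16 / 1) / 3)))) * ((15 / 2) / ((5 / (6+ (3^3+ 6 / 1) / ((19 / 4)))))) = -135900855 / 44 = -3088655.80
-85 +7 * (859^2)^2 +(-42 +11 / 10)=3811278591001.10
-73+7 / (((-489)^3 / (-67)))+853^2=85070907434053 / 116930169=727536.00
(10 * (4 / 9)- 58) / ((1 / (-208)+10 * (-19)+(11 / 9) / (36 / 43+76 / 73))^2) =-842492072448 / 564041077703401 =-0.00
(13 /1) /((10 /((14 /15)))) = 1.21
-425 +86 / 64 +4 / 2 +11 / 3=-40127 / 96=-417.99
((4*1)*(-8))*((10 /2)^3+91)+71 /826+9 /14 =-407765 /59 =-6911.27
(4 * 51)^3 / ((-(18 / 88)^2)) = -608740352 / 3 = -202913450.67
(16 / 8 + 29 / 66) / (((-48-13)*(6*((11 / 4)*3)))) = -161 / 199287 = -0.00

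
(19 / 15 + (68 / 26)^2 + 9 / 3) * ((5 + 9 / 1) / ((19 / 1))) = 8.18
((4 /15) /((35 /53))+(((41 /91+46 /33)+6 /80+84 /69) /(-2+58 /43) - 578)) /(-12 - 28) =75089879091 /5157152000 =14.56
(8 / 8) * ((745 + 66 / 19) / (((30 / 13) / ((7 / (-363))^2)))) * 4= 18117554 / 37554165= 0.48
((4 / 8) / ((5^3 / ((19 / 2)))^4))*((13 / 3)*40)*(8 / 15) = 3388346 / 2197265625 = 0.00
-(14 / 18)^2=-49 / 81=-0.60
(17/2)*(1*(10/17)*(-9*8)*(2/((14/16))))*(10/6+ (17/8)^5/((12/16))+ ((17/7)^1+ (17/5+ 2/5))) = -169458489/3136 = -54036.51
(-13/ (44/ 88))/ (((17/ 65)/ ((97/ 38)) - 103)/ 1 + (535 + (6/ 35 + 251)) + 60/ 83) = -95243330/ 2505620419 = -0.04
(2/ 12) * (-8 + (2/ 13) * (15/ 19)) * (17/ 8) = -16541/ 5928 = -2.79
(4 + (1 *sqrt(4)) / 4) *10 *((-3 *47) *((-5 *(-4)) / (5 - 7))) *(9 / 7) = 571050 / 7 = 81578.57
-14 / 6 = -7 / 3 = -2.33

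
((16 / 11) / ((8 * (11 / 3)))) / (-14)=-3 / 847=-0.00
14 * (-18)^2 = 4536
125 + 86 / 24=1543 / 12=128.58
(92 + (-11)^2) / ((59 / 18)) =3834 / 59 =64.98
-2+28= 26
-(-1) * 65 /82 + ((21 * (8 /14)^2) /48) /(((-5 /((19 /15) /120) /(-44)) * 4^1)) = 2056069 /2583000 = 0.80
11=11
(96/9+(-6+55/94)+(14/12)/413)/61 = 14571/169153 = 0.09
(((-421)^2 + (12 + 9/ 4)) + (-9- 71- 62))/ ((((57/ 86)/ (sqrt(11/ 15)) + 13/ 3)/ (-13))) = -7305477362469/ 13310549 + 203160941451 * sqrt(165)/ 26621098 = -450819.32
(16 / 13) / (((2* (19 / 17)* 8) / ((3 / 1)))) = 0.21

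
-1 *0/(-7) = 0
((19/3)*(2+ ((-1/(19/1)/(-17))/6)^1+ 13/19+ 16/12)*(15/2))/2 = 38935/408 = 95.43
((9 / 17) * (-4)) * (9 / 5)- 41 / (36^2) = -423389 / 110160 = -3.84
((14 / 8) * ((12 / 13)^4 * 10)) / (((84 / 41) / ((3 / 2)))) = 9.30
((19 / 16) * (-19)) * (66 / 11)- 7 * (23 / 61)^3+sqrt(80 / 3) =-246501775 / 1815848+4 * sqrt(15) / 3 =-130.59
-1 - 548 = -549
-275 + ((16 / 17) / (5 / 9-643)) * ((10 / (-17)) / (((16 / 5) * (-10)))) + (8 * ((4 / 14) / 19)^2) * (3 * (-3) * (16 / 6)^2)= -165958183591 / 603230278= -275.12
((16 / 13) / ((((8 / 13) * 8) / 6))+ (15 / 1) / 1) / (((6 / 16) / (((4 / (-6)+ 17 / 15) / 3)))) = 308 / 45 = 6.84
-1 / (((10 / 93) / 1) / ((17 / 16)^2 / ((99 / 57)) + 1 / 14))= -1322491 / 197120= -6.71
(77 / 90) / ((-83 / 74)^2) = 210826 / 310005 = 0.68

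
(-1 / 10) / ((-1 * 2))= 1 / 20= 0.05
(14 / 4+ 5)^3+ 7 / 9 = 44273 / 72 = 614.90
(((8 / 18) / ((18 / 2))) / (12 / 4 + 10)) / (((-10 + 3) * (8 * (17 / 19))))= -19 / 250614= -0.00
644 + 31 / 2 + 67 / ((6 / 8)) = 4493 / 6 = 748.83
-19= -19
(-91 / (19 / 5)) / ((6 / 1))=-455 / 114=-3.99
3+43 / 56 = 211 / 56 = 3.77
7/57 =0.12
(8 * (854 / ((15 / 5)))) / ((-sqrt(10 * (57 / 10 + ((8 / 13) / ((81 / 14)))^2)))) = -2398032 * sqrt(63327553) / 63327553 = -301.34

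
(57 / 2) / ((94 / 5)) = 285 / 188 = 1.52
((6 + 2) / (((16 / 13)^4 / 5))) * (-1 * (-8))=139.46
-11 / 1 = -11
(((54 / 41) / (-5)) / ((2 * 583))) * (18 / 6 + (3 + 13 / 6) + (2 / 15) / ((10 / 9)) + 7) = -20637 / 5975750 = -0.00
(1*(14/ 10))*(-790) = -1106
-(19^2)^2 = -130321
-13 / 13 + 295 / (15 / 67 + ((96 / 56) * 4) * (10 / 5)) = 131818 / 6537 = 20.16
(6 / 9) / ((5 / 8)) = 16 / 15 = 1.07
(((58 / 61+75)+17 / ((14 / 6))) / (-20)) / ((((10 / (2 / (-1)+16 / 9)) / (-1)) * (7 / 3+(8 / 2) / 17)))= -302107 / 8390550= -0.04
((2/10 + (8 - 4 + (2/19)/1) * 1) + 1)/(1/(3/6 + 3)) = 1764/95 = 18.57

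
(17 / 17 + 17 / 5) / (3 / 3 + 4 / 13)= 286 / 85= 3.36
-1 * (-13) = 13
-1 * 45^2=-2025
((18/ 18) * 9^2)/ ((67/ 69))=5589/ 67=83.42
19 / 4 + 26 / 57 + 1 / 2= 1301 / 228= 5.71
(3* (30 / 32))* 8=45 / 2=22.50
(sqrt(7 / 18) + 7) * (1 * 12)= 2 * sqrt(14) + 84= 91.48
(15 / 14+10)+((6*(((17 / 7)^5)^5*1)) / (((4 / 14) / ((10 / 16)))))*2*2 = 43279705594734095760903045949510 / 191581231380566414401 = 225907857898.47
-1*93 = -93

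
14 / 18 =7 / 9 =0.78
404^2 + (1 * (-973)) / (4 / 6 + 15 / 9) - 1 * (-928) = 163727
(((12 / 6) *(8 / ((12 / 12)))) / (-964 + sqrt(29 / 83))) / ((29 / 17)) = -21763264 / 2236814631 - 272 *sqrt(2407) / 2236814631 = -0.01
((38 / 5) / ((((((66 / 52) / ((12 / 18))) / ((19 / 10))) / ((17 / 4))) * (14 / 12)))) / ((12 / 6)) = 79781 / 5775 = 13.81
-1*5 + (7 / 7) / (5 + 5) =-4.90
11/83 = 0.13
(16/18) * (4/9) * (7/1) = 224/81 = 2.77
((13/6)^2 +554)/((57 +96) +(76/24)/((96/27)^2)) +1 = 13122569/2824713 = 4.65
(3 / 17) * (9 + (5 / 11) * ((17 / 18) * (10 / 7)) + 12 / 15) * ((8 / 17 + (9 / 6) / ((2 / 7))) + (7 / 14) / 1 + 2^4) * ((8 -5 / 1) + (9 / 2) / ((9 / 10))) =109039804 / 333795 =326.67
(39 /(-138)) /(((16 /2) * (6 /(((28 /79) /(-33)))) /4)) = 91 /359766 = 0.00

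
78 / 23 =3.39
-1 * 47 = -47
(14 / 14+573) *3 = 1722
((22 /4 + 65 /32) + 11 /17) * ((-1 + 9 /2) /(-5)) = -5.72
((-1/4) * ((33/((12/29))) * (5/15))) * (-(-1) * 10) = -1595/24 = -66.46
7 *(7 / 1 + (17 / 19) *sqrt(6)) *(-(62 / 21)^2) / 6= -1922 / 27 -32674 *sqrt(6) / 3591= -93.47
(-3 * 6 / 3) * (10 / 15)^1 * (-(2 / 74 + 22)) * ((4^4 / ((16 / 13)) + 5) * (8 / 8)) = 18767.03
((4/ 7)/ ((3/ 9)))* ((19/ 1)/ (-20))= -57/ 35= -1.63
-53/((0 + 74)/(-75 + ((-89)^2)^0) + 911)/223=-53/202930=-0.00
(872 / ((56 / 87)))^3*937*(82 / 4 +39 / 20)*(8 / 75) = 239183889833274354 / 42875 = 5578632999026.81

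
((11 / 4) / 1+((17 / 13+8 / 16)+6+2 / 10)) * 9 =25173 / 260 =96.82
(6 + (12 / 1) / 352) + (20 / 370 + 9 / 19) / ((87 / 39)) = 6.27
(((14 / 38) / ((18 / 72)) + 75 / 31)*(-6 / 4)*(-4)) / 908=6879 / 267406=0.03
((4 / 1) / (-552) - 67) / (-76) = 9247 / 10488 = 0.88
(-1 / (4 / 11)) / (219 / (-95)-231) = 1045 / 88656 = 0.01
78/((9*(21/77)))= 286/9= 31.78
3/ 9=1/ 3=0.33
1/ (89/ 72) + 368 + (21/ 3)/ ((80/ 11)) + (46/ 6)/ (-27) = 213090853/ 576720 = 369.49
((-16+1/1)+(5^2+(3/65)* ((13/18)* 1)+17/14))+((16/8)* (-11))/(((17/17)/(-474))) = 1096121/105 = 10439.25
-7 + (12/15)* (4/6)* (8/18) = -913/135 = -6.76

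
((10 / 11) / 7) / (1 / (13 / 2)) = 65 / 77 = 0.84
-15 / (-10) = 1.50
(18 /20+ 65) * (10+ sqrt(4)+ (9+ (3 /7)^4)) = 16640409 /12005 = 1386.12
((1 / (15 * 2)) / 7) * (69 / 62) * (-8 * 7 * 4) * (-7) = 1288 / 155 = 8.31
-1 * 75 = -75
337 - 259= 78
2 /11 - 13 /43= -57 /473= -0.12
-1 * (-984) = 984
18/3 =6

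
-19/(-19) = 1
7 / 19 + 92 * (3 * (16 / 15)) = 294.77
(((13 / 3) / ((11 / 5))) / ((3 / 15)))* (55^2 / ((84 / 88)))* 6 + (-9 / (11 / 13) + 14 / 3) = 14418707 / 77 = 187255.94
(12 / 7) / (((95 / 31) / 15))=1116 / 133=8.39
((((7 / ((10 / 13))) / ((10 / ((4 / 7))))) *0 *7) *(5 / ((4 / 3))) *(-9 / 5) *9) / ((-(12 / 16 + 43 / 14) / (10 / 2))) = 0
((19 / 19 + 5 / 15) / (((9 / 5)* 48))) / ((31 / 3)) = 5 / 3348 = 0.00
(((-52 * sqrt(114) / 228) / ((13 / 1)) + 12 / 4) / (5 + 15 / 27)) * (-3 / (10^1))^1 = -81 / 500 + 9 * sqrt(114) / 9500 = -0.15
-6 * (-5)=30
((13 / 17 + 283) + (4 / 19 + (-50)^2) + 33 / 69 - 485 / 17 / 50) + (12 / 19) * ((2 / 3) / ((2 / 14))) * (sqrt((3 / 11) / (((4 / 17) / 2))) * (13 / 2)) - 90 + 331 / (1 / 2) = 182 * sqrt(1122) / 209 + 249308541 / 74290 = 3385.05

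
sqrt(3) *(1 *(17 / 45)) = 17 *sqrt(3) / 45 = 0.65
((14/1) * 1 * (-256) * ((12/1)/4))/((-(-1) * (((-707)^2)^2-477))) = -2688/62462255581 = -0.00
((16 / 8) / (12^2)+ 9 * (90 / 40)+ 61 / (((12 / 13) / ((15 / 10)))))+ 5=2239 / 18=124.39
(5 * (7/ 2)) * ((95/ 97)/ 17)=3325/ 3298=1.01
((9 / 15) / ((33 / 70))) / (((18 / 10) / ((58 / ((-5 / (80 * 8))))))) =-519680 / 99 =-5249.29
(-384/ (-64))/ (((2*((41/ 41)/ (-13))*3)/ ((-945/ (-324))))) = -455/ 12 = -37.92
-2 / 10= -1 / 5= -0.20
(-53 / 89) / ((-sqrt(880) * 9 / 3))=53 * sqrt(55) / 58740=0.01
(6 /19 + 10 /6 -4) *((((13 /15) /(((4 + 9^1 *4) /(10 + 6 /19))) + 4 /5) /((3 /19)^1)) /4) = -67091 /20520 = -3.27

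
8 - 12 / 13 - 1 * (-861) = 11285 / 13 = 868.08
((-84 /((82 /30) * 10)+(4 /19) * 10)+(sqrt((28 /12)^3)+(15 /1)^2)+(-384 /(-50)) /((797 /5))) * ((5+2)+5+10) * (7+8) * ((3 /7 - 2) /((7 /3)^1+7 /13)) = -1406833173603 /34768328 - 7865 * sqrt(21) /56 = -41106.67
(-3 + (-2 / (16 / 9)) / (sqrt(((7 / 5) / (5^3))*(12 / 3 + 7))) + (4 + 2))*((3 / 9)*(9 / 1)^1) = 9- 675*sqrt(77) / 616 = -0.62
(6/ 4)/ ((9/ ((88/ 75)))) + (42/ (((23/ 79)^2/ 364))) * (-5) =-107338935724/ 119025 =-901818.41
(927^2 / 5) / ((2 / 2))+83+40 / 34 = 14615748 / 85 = 171949.98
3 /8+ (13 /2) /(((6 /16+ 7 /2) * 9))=1253 /2232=0.56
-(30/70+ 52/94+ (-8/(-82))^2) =-548227/553049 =-0.99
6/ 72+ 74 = 889/ 12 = 74.08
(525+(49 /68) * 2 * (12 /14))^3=715956574536 /4913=145726964.08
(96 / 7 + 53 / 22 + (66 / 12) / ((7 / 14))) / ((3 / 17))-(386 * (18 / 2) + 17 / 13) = -19949581 / 6006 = -3321.61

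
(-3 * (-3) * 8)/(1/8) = 576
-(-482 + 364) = 118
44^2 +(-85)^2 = 9161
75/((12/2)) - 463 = -901/2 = -450.50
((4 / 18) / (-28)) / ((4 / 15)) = -5 / 168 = -0.03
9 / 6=1.50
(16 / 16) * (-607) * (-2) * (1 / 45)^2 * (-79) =-95906 / 2025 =-47.36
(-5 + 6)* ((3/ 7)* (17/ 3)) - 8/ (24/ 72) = -151/ 7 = -21.57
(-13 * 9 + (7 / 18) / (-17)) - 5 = -37339 / 306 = -122.02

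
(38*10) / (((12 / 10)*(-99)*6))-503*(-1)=447698 / 891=502.47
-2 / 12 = -1 / 6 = -0.17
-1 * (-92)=92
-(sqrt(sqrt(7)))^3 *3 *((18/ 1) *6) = -324 *7^(3/ 4) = -1394.34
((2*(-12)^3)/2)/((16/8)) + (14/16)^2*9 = -54855/64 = -857.11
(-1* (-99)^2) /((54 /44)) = -7986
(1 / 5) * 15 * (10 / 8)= 15 / 4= 3.75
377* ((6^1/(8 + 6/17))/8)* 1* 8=19227/71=270.80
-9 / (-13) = 0.69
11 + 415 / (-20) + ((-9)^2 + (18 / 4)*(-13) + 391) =1615 / 4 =403.75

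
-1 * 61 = -61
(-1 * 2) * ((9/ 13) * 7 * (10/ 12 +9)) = -1239/ 13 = -95.31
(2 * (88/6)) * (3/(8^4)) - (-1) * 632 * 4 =1294347/512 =2528.02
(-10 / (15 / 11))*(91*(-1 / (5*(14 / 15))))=143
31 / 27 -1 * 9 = -212 / 27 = -7.85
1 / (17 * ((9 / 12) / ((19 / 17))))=76 / 867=0.09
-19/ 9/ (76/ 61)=-61/ 36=-1.69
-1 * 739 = -739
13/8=1.62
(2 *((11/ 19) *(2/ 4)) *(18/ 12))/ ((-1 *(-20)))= 33/ 760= 0.04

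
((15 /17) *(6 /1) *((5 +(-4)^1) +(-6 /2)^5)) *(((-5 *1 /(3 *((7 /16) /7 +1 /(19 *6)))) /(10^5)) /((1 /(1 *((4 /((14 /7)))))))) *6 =496584 /138125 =3.60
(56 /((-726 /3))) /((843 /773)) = -21644 /102003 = -0.21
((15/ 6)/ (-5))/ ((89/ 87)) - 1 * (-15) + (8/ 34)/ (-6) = 131377/ 9078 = 14.47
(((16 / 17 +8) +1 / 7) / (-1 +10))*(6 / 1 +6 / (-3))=4324 / 1071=4.04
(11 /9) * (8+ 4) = 44 /3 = 14.67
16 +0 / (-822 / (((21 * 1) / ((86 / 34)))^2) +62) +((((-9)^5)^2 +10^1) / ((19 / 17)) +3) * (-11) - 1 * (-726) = -34317298494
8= 8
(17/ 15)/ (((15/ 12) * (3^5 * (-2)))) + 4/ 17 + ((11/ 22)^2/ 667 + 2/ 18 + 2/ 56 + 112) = 112.38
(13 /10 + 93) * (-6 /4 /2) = -2829 /40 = -70.72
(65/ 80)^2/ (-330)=-0.00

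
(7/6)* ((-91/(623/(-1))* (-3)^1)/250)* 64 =-1456/11125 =-0.13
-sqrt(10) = -3.16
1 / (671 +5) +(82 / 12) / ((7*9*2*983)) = 48179 / 31398003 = 0.00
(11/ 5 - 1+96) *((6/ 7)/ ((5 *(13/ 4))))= 11664/ 2275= 5.13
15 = 15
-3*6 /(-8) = 9 /4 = 2.25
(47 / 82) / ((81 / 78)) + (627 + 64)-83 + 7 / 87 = 19538926 / 32103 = 608.63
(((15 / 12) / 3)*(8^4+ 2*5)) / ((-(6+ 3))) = -10265 / 54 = -190.09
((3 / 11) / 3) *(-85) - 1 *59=-734 / 11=-66.73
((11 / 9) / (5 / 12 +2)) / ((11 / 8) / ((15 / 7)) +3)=1760 / 12673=0.14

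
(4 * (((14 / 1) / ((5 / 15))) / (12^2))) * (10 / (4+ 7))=35 / 33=1.06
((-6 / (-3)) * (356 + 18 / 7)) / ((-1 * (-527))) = 5020 / 3689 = 1.36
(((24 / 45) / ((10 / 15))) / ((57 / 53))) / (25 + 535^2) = 106 / 40790625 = 0.00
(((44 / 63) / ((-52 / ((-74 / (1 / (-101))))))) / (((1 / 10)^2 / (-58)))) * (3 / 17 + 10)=82493527600 / 13923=5924982.23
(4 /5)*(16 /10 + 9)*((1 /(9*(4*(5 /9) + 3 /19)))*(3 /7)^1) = 12084 /71225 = 0.17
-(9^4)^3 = -282429536481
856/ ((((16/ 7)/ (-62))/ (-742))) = 17228498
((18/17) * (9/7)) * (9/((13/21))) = 4374/221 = 19.79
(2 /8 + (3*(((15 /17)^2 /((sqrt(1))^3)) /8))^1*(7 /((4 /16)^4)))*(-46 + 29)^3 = -10286513 /4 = -2571628.25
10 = 10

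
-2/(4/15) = -15/2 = -7.50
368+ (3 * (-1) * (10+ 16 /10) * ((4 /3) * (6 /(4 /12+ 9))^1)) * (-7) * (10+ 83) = 98932 /5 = 19786.40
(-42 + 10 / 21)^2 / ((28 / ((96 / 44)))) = 1520768 / 11319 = 134.36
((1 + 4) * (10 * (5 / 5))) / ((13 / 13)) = 50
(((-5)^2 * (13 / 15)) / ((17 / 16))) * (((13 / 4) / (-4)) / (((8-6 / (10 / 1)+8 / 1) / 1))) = -4225 / 3927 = -1.08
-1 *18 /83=-18 /83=-0.22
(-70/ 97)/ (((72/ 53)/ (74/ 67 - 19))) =2224145/ 233964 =9.51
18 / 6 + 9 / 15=18 / 5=3.60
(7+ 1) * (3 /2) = 12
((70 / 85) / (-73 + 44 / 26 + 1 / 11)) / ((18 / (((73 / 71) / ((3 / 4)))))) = -73073 / 82971594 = -0.00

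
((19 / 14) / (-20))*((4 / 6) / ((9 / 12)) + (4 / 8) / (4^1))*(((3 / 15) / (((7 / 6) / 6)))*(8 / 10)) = -1387 / 24500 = -0.06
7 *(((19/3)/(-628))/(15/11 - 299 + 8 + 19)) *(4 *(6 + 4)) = 0.01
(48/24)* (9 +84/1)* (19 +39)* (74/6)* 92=12240784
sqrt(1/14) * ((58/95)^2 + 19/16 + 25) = 3835299 * sqrt(14)/2021600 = 7.10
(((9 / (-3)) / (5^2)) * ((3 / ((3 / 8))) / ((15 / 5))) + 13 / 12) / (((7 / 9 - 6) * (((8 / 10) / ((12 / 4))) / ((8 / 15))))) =-687 / 2350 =-0.29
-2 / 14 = -1 / 7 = -0.14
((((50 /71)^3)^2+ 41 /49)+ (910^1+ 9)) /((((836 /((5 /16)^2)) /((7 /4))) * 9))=9022658784198925 /431794288227278592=0.02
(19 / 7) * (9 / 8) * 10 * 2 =855 / 14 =61.07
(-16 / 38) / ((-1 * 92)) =2 / 437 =0.00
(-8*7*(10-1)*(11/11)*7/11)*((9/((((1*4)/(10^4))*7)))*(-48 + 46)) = 2061818.18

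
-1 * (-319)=319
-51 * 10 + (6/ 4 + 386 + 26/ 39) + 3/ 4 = -1453/ 12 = -121.08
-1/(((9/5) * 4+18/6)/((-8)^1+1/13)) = 0.78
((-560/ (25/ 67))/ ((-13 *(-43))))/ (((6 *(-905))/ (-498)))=-0.25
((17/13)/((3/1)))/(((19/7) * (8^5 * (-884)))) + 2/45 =841744279/18939248640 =0.04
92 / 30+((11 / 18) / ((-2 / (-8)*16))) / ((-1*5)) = 1093 / 360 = 3.04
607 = 607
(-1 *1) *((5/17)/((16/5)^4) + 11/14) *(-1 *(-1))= -0.79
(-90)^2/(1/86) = 696600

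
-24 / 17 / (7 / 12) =-288 / 119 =-2.42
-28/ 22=-14/ 11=-1.27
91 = 91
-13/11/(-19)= 0.06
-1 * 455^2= -207025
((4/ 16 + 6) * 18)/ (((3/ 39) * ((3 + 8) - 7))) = 2925/ 8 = 365.62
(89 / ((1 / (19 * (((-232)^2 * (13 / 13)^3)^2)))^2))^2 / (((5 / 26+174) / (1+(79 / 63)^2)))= 19301953516785004753994915370938750657528635703951360 / 17975601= 1073786268219071215142955000000000000000000000.00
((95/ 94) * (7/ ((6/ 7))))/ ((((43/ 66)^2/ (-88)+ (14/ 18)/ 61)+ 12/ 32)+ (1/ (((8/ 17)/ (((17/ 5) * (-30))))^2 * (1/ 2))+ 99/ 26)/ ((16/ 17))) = 31444949536/ 380370416597883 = 0.00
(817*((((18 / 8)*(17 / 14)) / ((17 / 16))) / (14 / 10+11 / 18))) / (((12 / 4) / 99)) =43676820 / 1267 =34472.63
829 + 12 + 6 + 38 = 885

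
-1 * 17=-17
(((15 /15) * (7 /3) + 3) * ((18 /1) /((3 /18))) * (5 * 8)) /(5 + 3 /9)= 4320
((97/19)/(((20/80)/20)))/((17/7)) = 54320/323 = 168.17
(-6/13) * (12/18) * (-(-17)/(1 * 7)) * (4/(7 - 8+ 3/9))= 408/91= 4.48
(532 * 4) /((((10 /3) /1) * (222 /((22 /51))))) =11704 /9435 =1.24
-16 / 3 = -5.33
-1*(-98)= 98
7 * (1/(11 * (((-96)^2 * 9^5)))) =7/5986151424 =0.00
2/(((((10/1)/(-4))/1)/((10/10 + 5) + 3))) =-36/5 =-7.20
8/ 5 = 1.60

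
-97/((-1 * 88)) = 97/88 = 1.10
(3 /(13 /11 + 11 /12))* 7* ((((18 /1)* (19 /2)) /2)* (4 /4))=237006 /277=855.62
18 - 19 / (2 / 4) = -20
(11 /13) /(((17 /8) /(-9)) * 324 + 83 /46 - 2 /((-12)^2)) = -18216 /1608347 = -0.01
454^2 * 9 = 1855044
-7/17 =-0.41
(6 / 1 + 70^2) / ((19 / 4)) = 19624 / 19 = 1032.84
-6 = -6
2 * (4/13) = 8/13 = 0.62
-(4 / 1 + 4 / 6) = -4.67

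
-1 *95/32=-95/32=-2.97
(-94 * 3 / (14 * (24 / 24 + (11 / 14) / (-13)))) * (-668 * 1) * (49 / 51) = 39998504 / 2907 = 13759.38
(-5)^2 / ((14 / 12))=21.43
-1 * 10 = -10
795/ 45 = 53/ 3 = 17.67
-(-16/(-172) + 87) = -3745/43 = -87.09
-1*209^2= -43681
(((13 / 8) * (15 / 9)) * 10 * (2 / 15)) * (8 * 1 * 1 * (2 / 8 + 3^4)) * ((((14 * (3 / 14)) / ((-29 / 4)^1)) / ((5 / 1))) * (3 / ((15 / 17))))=-57460 / 87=-660.46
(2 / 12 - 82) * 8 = -1964 / 3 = -654.67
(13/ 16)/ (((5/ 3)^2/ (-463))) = -54171/ 400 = -135.43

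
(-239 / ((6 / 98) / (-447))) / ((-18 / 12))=-1163292.67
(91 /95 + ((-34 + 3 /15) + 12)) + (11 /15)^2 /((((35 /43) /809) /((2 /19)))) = 5299954 /149625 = 35.42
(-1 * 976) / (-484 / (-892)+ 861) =-54412 / 48031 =-1.13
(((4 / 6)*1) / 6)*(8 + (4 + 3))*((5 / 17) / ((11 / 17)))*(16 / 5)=80 / 33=2.42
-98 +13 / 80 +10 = -7027 / 80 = -87.84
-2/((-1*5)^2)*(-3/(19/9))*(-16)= -864/475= -1.82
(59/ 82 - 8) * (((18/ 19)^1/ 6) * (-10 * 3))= 26865/ 779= 34.49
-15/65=-3/13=-0.23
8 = 8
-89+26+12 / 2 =-57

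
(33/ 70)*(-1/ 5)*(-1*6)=99/ 175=0.57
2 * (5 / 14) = 5 / 7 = 0.71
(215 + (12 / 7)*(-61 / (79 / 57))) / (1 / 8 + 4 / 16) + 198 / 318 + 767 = 100215260 / 87927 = 1139.76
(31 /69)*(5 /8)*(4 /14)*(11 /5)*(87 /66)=899 /3864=0.23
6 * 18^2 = 1944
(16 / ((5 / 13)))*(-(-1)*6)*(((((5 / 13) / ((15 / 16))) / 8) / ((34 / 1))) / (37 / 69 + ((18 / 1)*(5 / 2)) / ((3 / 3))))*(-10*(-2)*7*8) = 247296 / 26707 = 9.26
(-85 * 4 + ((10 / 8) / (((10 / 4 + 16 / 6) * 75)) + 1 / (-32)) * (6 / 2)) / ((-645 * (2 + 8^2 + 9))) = 1686817 / 239940000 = 0.01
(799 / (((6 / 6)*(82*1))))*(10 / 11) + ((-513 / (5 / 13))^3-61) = -133769992794859 / 56375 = -2372860182.61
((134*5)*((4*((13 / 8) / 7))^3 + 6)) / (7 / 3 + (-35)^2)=18754305 / 5051704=3.71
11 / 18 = 0.61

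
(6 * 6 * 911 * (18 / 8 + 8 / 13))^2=8830953643.79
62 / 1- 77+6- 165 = -174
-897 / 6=-299 / 2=-149.50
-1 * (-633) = 633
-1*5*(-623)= 3115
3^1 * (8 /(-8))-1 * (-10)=7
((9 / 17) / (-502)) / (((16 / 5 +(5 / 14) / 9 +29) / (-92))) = 260820 / 86667037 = 0.00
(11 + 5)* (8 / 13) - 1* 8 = 24 / 13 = 1.85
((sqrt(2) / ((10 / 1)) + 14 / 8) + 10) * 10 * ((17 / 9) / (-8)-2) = -37835 / 144-161 * sqrt(2) / 72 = -265.91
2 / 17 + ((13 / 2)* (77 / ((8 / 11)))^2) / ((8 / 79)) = 12525245779 / 17408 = 719510.90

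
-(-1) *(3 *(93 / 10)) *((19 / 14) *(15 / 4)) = 141.99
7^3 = 343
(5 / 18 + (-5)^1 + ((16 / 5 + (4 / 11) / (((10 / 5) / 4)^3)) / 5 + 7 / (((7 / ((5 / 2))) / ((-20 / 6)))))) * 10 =-58577 / 495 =-118.34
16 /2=8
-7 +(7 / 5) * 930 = 1295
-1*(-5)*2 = 10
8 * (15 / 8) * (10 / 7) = 150 / 7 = 21.43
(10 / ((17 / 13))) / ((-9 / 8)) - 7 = -2111 / 153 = -13.80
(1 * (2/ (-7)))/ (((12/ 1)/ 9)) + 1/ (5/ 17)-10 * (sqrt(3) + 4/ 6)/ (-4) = 5 * sqrt(3)/ 2 + 1019/ 210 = 9.18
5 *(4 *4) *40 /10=320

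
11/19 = 0.58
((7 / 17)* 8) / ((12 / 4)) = 56 / 51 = 1.10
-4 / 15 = -0.27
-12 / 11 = -1.09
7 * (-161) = -1127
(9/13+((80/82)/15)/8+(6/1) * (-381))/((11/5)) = -18270970/17589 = -1038.77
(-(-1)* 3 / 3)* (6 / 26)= 3 / 13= 0.23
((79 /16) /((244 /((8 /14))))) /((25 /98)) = 553 /12200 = 0.05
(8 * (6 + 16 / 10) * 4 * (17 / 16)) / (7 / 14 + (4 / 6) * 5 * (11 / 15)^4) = 826200 / 4681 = 176.50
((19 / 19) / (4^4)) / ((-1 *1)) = -1 / 256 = -0.00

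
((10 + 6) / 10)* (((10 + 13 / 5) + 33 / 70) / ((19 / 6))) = 4392 / 665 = 6.60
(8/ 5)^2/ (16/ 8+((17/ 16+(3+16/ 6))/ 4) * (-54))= -2048/ 71075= -0.03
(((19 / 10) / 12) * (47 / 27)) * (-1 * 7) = -6251 / 3240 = -1.93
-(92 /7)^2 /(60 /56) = -16928 /105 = -161.22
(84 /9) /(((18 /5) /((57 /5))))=266 /9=29.56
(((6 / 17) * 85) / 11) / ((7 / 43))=1290 / 77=16.75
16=16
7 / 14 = 1 / 2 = 0.50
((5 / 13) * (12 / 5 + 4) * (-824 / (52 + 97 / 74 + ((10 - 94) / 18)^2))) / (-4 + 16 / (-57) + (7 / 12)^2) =48047136768 / 7008911377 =6.86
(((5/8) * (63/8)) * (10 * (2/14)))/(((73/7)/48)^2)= 793800/5329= 148.96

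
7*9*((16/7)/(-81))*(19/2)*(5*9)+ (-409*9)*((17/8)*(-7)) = 53994.88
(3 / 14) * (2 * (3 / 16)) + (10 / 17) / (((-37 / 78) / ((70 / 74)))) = -2848143 / 2606576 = -1.09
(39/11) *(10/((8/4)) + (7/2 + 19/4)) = 2067/44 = 46.98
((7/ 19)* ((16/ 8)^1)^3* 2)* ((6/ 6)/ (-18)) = -56/ 171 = -0.33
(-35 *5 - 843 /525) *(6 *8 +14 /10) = -7633782 /875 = -8724.32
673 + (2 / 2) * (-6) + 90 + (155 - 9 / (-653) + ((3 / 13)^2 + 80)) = 992.07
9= 9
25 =25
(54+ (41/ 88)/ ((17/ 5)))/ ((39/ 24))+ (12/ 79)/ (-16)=25585231/ 768196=33.31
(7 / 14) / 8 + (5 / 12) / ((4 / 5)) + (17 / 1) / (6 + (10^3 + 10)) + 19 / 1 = 59741 / 3048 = 19.60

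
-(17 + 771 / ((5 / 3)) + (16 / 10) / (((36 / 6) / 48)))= -2462 / 5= -492.40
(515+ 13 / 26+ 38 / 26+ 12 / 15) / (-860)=-67309 / 111800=-0.60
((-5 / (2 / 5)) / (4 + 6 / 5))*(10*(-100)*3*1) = 93750 / 13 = 7211.54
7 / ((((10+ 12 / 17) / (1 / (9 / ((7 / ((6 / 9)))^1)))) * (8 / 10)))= 595 / 624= 0.95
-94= -94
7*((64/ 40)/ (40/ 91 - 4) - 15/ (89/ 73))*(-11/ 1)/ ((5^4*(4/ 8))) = 70789642/ 22528125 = 3.14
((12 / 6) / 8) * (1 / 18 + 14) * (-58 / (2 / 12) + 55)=-74129 / 72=-1029.57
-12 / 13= -0.92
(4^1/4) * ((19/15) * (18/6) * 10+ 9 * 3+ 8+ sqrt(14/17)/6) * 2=sqrt(238)/51+ 146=146.30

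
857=857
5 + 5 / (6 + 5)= 60 / 11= 5.45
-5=-5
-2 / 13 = -0.15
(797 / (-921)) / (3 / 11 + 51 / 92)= -806564 / 770877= -1.05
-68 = -68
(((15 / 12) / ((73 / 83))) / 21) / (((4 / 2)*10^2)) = 83 / 245280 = 0.00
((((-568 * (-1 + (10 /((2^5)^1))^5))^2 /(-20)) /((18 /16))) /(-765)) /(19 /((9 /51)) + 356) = 5509650646534441 /137110173725491200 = 0.04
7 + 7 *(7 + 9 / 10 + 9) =1253 / 10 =125.30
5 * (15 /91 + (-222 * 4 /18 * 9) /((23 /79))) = -15957855 /2093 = -7624.39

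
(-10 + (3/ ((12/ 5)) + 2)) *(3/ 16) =-81/ 64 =-1.27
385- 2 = 383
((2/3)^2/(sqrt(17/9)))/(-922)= -2 * sqrt(17)/23511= -0.00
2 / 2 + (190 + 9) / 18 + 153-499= -6011 / 18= -333.94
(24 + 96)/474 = 0.25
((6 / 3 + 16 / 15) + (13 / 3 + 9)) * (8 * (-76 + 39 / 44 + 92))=121852 / 55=2215.49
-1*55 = -55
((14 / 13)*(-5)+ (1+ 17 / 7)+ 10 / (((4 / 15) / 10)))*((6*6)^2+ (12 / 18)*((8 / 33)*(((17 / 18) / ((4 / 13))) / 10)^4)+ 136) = 80833251973986420107 / 151316605440000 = 534199.48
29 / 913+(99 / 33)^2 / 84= 3551 / 25564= 0.14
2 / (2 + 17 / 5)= 10 / 27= 0.37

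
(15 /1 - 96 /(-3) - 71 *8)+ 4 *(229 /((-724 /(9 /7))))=-662168 /1267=-522.63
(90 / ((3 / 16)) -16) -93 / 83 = 38419 / 83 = 462.88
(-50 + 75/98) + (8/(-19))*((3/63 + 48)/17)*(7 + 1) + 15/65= -72248471/1234506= -58.52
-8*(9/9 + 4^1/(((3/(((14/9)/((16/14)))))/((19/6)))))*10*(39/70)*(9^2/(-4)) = 42627/7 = 6089.57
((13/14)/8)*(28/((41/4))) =13/41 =0.32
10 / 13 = 0.77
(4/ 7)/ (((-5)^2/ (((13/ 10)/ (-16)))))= -13/ 7000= -0.00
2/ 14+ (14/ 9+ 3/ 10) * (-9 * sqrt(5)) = 1/ 7 - 167 * sqrt(5)/ 10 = -37.20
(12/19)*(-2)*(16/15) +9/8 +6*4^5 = 4669271/760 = 6143.78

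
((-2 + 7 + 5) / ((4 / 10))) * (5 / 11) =125 / 11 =11.36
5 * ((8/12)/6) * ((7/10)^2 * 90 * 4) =98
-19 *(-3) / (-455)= -57 / 455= -0.13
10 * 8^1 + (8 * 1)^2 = 144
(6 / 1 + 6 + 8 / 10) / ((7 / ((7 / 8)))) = 8 / 5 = 1.60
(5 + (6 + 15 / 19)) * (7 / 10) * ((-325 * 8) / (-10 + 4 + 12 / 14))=713440 / 171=4172.16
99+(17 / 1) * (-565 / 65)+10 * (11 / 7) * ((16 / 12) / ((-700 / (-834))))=-75822 / 3185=-23.81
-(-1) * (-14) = -14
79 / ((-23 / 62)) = -4898 / 23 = -212.96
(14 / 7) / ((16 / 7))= 7 / 8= 0.88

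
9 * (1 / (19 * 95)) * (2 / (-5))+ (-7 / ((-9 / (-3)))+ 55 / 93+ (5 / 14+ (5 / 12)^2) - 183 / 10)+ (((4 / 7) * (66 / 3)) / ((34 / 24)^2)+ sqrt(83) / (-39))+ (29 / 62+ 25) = 142261771327 / 11643116400 - sqrt(83) / 39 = 11.98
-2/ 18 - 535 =-4816/ 9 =-535.11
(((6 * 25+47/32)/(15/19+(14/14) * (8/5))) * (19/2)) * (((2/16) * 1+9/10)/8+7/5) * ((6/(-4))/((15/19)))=-1748.46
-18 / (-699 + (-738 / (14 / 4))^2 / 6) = -294 / 109615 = -0.00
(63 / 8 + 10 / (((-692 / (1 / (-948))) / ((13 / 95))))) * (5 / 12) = 122695525 / 37392912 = 3.28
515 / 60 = 103 / 12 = 8.58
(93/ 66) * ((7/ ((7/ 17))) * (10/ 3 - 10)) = -5270/ 33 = -159.70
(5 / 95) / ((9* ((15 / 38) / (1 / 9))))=2 / 1215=0.00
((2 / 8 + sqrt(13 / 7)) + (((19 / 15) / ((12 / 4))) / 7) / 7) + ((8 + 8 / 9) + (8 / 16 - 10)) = -3109 / 8820 + sqrt(91) / 7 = 1.01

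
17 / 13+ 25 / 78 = 127 / 78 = 1.63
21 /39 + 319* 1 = 4154 /13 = 319.54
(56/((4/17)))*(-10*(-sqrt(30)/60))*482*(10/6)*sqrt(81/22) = 286790*sqrt(165)/11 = 334898.57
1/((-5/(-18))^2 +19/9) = 324/709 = 0.46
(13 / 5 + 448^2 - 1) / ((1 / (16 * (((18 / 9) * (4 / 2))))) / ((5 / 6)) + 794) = 32112896 / 127043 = 252.77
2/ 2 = 1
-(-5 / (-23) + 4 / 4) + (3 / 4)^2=-241 / 368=-0.65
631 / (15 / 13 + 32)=8203 / 431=19.03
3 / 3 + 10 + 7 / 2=29 / 2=14.50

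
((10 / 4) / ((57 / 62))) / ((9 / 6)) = 310 / 171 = 1.81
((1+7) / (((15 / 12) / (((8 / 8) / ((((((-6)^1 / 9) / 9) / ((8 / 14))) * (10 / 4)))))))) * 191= -660096 / 175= -3771.98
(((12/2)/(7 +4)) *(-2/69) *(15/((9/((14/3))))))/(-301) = 40/97911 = 0.00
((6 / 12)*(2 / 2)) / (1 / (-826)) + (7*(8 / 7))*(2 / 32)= -825 / 2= -412.50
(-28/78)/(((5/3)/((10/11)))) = -28/143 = -0.20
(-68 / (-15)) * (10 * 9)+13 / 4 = 1645 / 4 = 411.25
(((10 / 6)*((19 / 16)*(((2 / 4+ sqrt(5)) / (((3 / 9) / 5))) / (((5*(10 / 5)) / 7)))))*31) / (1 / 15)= 309225 / 64+ 309225*sqrt(5) / 32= 26439.39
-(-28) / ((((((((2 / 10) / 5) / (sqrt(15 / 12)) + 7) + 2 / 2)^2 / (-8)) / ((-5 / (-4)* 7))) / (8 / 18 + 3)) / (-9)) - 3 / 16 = 37968259799997 / 39998400016 - 9493750000* sqrt(5) / 2499900001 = 940.75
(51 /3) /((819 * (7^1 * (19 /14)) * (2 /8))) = 136 /15561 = 0.01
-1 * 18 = -18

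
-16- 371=-387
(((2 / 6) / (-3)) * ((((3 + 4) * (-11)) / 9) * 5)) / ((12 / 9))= 385 / 108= 3.56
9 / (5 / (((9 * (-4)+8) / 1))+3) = 252 / 79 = 3.19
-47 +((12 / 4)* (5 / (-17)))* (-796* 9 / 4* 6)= 160391 / 17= 9434.76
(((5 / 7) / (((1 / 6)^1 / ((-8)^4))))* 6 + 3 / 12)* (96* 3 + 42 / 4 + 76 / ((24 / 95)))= 2651265173 / 42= 63125361.26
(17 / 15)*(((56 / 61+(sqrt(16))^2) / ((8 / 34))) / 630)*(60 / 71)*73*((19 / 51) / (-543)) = -4055588 / 740795895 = -0.01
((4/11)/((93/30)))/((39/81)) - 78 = -344694/4433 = -77.76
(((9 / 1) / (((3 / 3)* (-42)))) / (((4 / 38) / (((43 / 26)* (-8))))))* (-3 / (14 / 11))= -80883 / 1274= -63.49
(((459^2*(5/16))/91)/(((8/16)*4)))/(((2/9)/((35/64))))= 47403225/53248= 890.23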